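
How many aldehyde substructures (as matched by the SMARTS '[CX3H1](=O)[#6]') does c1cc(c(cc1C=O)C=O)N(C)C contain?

2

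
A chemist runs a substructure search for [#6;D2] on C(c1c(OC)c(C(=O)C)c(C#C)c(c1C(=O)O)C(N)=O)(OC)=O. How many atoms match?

The query [#6;D2] means: any carbon bonded to exactly two heavy atoms.
Check the 23 heavy atoms by environment: 6× c (aromatic, D3) → no; 4× C (D3) → no; 5× O (D1) → no; 4× C (D1) → no; 2× O (D2) → no; 1× C (D2) → match; 1× N (D1) → no.
That gives 1 matching atom.

1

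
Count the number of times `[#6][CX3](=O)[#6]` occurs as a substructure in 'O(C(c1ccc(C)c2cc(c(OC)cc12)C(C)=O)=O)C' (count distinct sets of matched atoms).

1

[#6][CX3](=O)[#6] is the SMARTS for a ketone: a carbonyl carbon (no H) flanked by two carbons.
Exactly one fragment in the molecule meets all constraints, giving 1 match.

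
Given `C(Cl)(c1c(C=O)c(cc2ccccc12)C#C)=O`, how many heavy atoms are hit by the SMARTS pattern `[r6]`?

10

Check the 17 heavy atoms by environment: 10× c (aromatic, in 6-ring) → match; 4× C (acyclic) → no; 2× O (acyclic) → no; 1× Cl (acyclic) → no.
That gives 10 matching atoms.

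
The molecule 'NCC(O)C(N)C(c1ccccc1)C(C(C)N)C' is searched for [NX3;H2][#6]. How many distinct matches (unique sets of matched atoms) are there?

[NX3;H2][#6] is the SMARTS for a primary amine: a trivalent nitrogen with two H attached to carbon.
The molecule carries 3 separate instances of a primary amino group (-NH2) meeting every constraint; each maps to a distinct set of atoms, giving 3 matches.

3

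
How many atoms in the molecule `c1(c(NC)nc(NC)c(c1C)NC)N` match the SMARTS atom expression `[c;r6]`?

The query [c;r6] means: aromatic carbon that belongs to a six-membered ring.
Check the 14 heavy atoms by environment: 1× n (aromatic, in 6-ring) → no; 5× c (aromatic, in 6-ring) → match; 4× N (acyclic) → no; 4× C (acyclic) → no.
That gives 5 matching atoms.

5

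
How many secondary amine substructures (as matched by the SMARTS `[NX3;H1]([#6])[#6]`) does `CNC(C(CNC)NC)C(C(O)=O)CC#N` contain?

3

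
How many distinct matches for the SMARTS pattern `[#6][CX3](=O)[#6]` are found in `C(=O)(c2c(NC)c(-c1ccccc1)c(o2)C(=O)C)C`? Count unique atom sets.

[#6][CX3](=O)[#6] is the SMARTS for a ketone: a carbonyl carbon (no H) flanked by two carbons.
The molecule carries 2 separate instances of an acetyl/ketone group (-C(=O)CH3) meeting every constraint; each maps to a distinct set of atoms, giving 2 matches.

2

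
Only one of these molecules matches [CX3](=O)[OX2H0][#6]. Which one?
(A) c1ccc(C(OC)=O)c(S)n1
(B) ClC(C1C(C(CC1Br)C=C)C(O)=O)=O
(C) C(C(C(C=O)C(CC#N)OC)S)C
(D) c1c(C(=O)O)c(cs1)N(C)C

[CX3](=O)[OX2H0][#6] describes a carbonyl carbon bonded to an oxygen that is itself bonded to carbon (no H on that O) (an ester).
(A) contains a methyl-ester group (-C(=O)OCH3), which satisfies every atom and bond constraint.
(B) has a carboxylic acid group (-C(=O)OH) but the singly-bonded O carries H (OX2H1, not H0).
(C) has a methoxy ether (-OCH3) but the ether oxygen is not adjacent to a C=O carbon.
(D) has a carboxylic acid group (-C(=O)OH) but the singly-bonded O carries H (OX2H1, not H0).
So the answer is (A).

A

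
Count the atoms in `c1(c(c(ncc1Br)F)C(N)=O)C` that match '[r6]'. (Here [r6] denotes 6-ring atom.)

6

The query [r6] means: r6 matches atoms in a six-membered ring.
Check the 12 heavy atoms by environment: 1× n (aromatic, in 6-ring) → match; 5× c (aromatic, in 6-ring) → match; 2× C (acyclic) → no; 1× O (acyclic) → no; 1× N (acyclic) → no; 1× Br (acyclic) → no; 1× F (acyclic) → no.
Summing the matching environments: 1 + 5 = 6 matching atoms.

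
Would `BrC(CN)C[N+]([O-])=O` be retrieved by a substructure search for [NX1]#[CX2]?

No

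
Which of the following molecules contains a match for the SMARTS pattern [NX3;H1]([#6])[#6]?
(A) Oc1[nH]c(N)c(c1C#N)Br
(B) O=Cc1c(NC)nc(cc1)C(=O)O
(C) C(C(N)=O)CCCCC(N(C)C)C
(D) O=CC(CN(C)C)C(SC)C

B

[NX3;H1]([#6])[#6] describes a trivalent nitrogen with one H, bonded to two carbons (a secondary amine).
(A) has a primary amino group (-NH2) but the nitrogen has H2 and only one carbon neighbour.
(B) contains an N-methylamino group (-NHCH3), which satisfies every atom and bond constraint.
(C) has a primary amide (-C(=O)NH2) but the -C(=O)NH2 nitrogen has H2, not H1.
(D) has a dimethylamino group (-N(CH3)2) but the nitrogen has H0, not H1.
So the answer is (B).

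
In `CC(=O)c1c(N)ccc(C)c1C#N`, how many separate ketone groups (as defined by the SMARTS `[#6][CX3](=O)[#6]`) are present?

[#6][CX3](=O)[#6] is the SMARTS for a ketone: a carbonyl carbon (no H) flanked by two carbons.
Exactly one fragment in the molecule meets all constraints, giving 1 match.

1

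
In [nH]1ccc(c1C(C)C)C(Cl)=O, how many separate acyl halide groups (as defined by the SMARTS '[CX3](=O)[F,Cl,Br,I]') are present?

1

[CX3](=O)[F,Cl,Br,I] is the SMARTS for an acyl halide: a carbonyl carbon bonded to a halogen.
Exactly one fragment in the molecule meets all constraints, giving 1 match.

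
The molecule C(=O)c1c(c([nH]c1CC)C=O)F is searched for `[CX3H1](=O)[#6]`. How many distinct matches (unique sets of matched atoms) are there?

2

[CX3H1](=O)[#6] is the SMARTS for an aldehyde: an sp2 carbon with one H, double-bonded to O and single-bonded to carbon.
The molecule carries 2 separate instances of an aldehyde (-CHO) meeting every constraint; each maps to a distinct set of atoms, giving 2 matches.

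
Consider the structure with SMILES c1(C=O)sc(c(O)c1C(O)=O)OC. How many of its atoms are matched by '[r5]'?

The query [r5] means: r5 matches atoms in a five-membered ring.
Check the 13 heavy atoms by environment: 1× s (aromatic, in 5-ring) → match; 4× c (aromatic, in 5-ring) → match; 3× C (acyclic) → no; 5× O (acyclic) → no.
Summing the matching environments: 1 + 4 = 5 matching atoms.

5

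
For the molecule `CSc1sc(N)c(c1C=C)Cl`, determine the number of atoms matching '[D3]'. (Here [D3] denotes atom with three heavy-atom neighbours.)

4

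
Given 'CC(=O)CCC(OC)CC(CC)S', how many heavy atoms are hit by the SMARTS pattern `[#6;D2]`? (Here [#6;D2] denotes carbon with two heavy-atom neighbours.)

Check the 13 heavy atoms by environment: 4× C (D2) → match; 3× C (D3) → no; 3× C (D1) → no; 1× O (D2) → no; 1× S (D1) → no; 1× O (D1) → no.
That gives 4 matching atoms.

4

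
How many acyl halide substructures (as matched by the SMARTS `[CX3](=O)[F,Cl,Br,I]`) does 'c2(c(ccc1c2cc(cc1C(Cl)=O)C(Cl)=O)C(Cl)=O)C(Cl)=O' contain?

4

[CX3](=O)[F,Cl,Br,I] is the SMARTS for an acyl halide: a carbonyl carbon bonded to a halogen.
The molecule carries 4 separate instances of an acyl chloride (-C(=O)Cl) meeting every constraint; each maps to a distinct set of atoms, giving 4 matches.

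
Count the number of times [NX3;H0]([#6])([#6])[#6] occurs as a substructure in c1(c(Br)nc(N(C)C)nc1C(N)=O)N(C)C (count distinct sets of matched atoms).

[NX3;H0]([#6])([#6])[#6] is the SMARTS for a tertiary amine: a trivalent nitrogen with no H, bonded to three carbons.
The molecule carries 2 separate instances of a dimethylamino group (-N(CH3)2) meeting every constraint; each maps to a distinct set of atoms, giving 2 matches.

2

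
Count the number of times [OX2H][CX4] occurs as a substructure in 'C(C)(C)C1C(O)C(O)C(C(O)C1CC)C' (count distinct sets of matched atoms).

[OX2H][CX4] is the SMARTS for an aliphatic alcohol: a hydroxyl oxygen bound to an sp3 (X4) carbon.
The molecule carries 3 separate instances of a hydroxyl group (-OH) meeting every constraint; each maps to a distinct set of atoms, giving 3 matches.

3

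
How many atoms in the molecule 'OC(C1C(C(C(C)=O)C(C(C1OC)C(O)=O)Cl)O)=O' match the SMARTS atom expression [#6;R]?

The query [#6;R] means: carbon that is part of a ring.
Check the 19 heavy atoms by environment: 6× C (in 6-ring) → match; 1× Cl (acyclic) → no; 5× C (acyclic) → no; 7× O (acyclic) → no.
That gives 6 matching atoms.

6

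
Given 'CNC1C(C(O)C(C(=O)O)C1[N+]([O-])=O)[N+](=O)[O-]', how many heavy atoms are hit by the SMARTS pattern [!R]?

Check the 17 heavy atoms by environment: 5× C (in 5-ring) → no; 2× C (acyclic) → match; 5× O (acyclic) → match; 2× N (charge +1, acyclic) → match; 2× O (charge -1, acyclic) → match; 1× N (acyclic) → match.
Summing the matching environments: 2 + 5 + 2 + 2 + 1 = 12 matching atoms.

12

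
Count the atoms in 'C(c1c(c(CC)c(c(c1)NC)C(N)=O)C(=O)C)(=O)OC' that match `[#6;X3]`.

9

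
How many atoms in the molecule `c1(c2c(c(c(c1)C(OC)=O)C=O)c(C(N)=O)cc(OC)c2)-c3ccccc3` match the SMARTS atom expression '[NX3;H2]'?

1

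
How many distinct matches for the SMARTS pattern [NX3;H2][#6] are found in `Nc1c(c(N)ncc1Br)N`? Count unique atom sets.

3

[NX3;H2][#6] is the SMARTS for a primary amine: a trivalent nitrogen with two H attached to carbon.
The molecule carries 3 separate instances of a primary amino group (-NH2) meeting every constraint; each maps to a distinct set of atoms, giving 3 matches.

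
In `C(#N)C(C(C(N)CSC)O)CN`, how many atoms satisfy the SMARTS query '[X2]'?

The query [X2] means: any atom with exactly two total connections (bonds + H).
Check the 12 heavy atoms by environment: 6× C (X4) → no; 2× N (X3) → no; 1× O (X2) → match; 1× C (X2) → match; 1× N (X1) → no; 1× S (X2) → match.
Summing the matching environments: 1 + 1 + 1 = 3 matching atoms.

3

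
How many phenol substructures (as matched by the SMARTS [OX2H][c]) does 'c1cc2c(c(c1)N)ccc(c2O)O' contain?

2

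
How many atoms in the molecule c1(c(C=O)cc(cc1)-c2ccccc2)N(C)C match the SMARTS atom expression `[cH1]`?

8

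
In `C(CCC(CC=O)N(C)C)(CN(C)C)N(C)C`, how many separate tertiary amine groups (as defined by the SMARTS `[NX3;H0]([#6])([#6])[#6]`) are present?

3

[NX3;H0]([#6])([#6])[#6] is the SMARTS for a tertiary amine: a trivalent nitrogen with no H, bonded to three carbons.
The molecule carries 3 separate instances of a dimethylamino group (-N(CH3)2) meeting every constraint; each maps to a distinct set of atoms, giving 3 matches.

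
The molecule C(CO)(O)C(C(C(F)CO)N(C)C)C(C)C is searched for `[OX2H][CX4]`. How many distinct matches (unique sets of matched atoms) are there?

3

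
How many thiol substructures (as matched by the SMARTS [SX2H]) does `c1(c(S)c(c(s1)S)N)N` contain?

[SX2H] is the SMARTS for a thiol: an aliphatic sulfur with two connections, one being H.
The molecule carries 2 separate instances of a thiol (-SH) meeting every constraint; each maps to a distinct set of atoms, giving 2 matches.

2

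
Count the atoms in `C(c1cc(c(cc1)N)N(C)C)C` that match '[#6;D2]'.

4

Check the 12 heavy atoms by environment: 3× c (aromatic, D3) → no; 3× c (aromatic, D2) → match; 1× N (D1) → no; 1× C (D2) → match; 3× C (D1) → no; 1× N (D3) → no.
Summing the matching environments: 3 + 1 = 4 matching atoms.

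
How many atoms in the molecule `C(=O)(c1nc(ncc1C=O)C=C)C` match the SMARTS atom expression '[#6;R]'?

Check the 13 heavy atoms by environment: 2× n (aromatic, in 6-ring) → no; 4× c (aromatic, in 6-ring) → match; 5× C (acyclic) → no; 2× O (acyclic) → no.
That gives 4 matching atoms.

4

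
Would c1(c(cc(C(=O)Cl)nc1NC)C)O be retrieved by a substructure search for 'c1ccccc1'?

No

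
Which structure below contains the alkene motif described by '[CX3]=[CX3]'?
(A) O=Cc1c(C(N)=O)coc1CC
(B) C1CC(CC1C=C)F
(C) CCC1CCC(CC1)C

B

[CX3]=[CX3] describes a non-aromatic C=C double bond between two sp2 carbons (an alkene).
(A) has an ethyl group (-CH2CH3) but its C-C bond is a single bond between CX4 carbons, not CX3=CX3.
(B) contains a vinyl group (-CH=CH2), which satisfies every atom and bond constraint.
(C) has an ethyl group (-CH2CH3) but its C-C bond is a single bond between CX4 carbons, not CX3=CX3.
So the answer is (B).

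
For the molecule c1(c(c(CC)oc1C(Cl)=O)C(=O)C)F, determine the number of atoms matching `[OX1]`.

2

The query [OX1] means: aliphatic oxygen with one total connection — typically a carbonyl =O or an oxide.
Check the 14 heavy atoms by environment: 1× o (aromatic, X2) → no; 4× c (aromatic, X3) → no; 3× C (X4) → no; 2× C (X3) → no; 2× O (X1) → match; 1× Cl (X1) → no; 1× F (X1) → no.
That gives 2 matching atoms.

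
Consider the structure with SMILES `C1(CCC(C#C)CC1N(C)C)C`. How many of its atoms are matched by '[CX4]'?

The query [CX4] means: C with X4: aliphatic carbon with exactly 4 total connections (bonds + H).
Check the 12 heavy atoms by environment: 9× C (X4) → match; 1× N (X3) → no; 2× C (X2) → no.
That gives 9 matching atoms.

9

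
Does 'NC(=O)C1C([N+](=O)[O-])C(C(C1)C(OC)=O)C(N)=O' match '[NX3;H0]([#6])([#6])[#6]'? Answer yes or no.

No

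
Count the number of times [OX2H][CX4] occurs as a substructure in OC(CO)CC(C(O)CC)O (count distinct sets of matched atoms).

4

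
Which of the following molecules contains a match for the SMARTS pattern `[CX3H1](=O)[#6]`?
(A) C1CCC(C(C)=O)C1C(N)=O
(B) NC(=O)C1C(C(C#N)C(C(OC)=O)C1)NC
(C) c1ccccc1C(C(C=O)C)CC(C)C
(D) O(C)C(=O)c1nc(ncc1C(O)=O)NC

C

[CX3H1](=O)[#6] describes an sp2 carbon with one H, double-bonded to O and single-bonded to carbon (an aldehyde).
(A) has an acetyl/ketone group (-C(=O)CH3) but the carbonyl carbon has H0 (two carbon neighbours), not H1.
(B) has a methyl-ester group (-C(=O)OCH3) but the carbonyl carbon has H0, not H1.
(C) contains an aldehyde (-CHO), which satisfies every atom and bond constraint.
(D) has a methyl-ester group (-C(=O)OCH3) but the carbonyl carbon has H0, not H1.
So the answer is (C).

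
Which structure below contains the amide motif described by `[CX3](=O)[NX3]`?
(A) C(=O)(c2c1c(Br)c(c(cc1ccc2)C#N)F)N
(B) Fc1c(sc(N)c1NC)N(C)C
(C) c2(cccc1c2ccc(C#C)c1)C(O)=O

A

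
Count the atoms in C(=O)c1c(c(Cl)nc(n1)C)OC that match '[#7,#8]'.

Check the 12 heavy atoms by environment: 2× n (aromatic) → match; 4× c (aromatic) → no; 3× C → no; 2× O → match; 1× Cl → no.
Summing the matching environments: 2 + 2 = 4 matching atoms.

4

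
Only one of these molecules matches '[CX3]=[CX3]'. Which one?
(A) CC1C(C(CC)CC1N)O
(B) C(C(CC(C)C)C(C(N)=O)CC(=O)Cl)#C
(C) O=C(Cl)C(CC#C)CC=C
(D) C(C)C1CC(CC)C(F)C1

C

[CX3]=[CX3] describes a non-aromatic C=C double bond between two sp2 carbons (an alkene).
(A) has an ethyl group (-CH2CH3) but its C-C bond is a single bond between CX4 carbons, not CX3=CX3.
(B) has an ethynyl group (-C#CH) but the C-C bond is a triple bond, not a double bond.
(C) contains a vinyl group (-CH=CH2), which satisfies every atom and bond constraint.
(D) has an ethyl group (-CH2CH3) but its C-C bond is a single bond between CX4 carbons, not CX3=CX3.
So the answer is (C).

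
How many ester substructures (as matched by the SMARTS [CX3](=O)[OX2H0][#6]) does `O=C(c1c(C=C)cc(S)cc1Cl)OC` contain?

1

[CX3](=O)[OX2H0][#6] is the SMARTS for an ester: a carbonyl carbon bonded to an oxygen that is itself bonded to carbon (no H on that O).
Exactly one fragment in the molecule meets all constraints, giving 1 match.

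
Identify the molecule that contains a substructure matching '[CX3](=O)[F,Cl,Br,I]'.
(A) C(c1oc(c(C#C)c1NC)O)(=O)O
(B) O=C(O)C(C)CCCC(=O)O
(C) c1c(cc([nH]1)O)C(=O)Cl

[CX3](=O)[F,Cl,Br,I] describes a carbonyl carbon bonded to a halogen (an acyl halide).
(A) has a carboxylic acid group (-C(=O)OH) but the carbonyl is bonded to -OH, not to a halogen.
(B) has a carboxylic acid group (-C(=O)OH) but the carbonyl is bonded to -OH, not to a halogen.
(C) contains an acyl chloride (-C(=O)Cl), which satisfies every atom and bond constraint.
So the answer is (C).

C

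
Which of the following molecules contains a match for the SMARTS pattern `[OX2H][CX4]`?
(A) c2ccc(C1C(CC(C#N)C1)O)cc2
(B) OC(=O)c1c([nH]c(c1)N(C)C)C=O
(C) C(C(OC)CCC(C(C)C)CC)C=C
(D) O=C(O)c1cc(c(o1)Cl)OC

A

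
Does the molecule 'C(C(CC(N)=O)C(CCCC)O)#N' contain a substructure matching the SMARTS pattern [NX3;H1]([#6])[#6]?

No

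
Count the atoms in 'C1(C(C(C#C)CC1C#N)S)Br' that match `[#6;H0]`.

2

The query [#6;H0] means: any carbon with no attached hydrogen.
Check the 11 heavy atoms by environment: 5× C (H1) → no; 1× C (H2) → no; 2× C (H0) → match; 1× S (H1) → no; 1× Br (H0) → no; 1× N (H0) → no.
That gives 2 matching atoms.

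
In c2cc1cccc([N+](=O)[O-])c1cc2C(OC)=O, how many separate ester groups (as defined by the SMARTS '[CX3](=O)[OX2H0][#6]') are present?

1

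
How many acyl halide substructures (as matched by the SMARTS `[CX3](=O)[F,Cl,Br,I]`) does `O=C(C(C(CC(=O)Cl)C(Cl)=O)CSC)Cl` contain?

3

[CX3](=O)[F,Cl,Br,I] is the SMARTS for an acyl halide: a carbonyl carbon bonded to a halogen.
The molecule carries 3 separate instances of an acyl chloride (-C(=O)Cl) meeting every constraint; each maps to a distinct set of atoms, giving 3 matches.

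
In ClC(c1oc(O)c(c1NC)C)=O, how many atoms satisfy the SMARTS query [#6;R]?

The query [#6;R] means: carbon that is part of a ring.
Check the 12 heavy atoms by environment: 1× o (aromatic, in 5-ring) → no; 4× c (aromatic, in 5-ring) → match; 2× O (acyclic) → no; 1× N (acyclic) → no; 3× C (acyclic) → no; 1× Cl (acyclic) → no.
That gives 4 matching atoms.

4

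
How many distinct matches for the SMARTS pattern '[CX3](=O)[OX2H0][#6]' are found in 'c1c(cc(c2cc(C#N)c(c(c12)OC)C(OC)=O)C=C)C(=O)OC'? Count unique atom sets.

[CX3](=O)[OX2H0][#6] is the SMARTS for an ester: a carbonyl carbon bonded to an oxygen that is itself bonded to carbon (no H on that O).
The molecule carries 2 separate instances of a methyl-ester group (-C(=O)OCH3) meeting every constraint; each maps to a distinct set of atoms, giving 2 matches.

2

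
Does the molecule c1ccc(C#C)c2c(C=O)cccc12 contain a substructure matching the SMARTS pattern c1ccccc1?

Yes

The pattern c1ccccc1 describes six aromatic carbons in a ring — a benzene ring.
The required atom environment is present in the molecule, so the pattern matches.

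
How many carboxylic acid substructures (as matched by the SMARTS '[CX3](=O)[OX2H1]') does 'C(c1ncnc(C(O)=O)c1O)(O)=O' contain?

[CX3](=O)[OX2H1] is the SMARTS for a carboxylic acid: an sp2 carbon double-bonded to O and single-bonded to an -OH oxygen.
The molecule carries 2 separate instances of a carboxylic acid group (-C(=O)OH) meeting every constraint; each maps to a distinct set of atoms, giving 2 matches.

2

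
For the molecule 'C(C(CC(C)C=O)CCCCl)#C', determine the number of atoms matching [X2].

The query [X2] means: any atom with exactly two total connections (bonds + H).
Check the 12 heavy atoms by environment: 7× C (X4) → no; 2× C (X2) → match; 1× C (X3) → no; 1× O (X1) → no; 1× Cl (X1) → no.
That gives 2 matching atoms.

2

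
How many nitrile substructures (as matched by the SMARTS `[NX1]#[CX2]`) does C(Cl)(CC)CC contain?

[NX1]#[CX2] is the SMARTS for a nitrile: a nitrogen triple-bonded to a two-connected carbon.
No fragment in the molecule satisfies every constraint, giving 0 matches.

0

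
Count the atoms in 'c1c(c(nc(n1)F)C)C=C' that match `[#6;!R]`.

3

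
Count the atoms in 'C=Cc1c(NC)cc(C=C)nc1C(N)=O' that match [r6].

The query [r6] means: r6 matches atoms in a six-membered ring.
Check the 15 heavy atoms by environment: 1× n (aromatic, in 6-ring) → match; 5× c (aromatic, in 6-ring) → match; 6× C (acyclic) → no; 1× O (acyclic) → no; 2× N (acyclic) → no.
Summing the matching environments: 1 + 5 = 6 matching atoms.

6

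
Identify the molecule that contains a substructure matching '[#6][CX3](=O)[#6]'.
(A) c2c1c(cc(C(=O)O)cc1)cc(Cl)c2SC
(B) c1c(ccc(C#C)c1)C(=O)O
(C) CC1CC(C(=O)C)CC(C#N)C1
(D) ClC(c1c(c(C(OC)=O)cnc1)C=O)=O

C

[#6][CX3](=O)[#6] describes a carbonyl carbon (no H) flanked by two carbons (a ketone).
(A) has a carboxylic acid group (-C(=O)OH) but one neighbour of the carbonyl carbon is O, not C.
(B) has a carboxylic acid group (-C(=O)OH) but one neighbour of the carbonyl carbon is O, not C.
(C) contains an acetyl/ketone group (-C(=O)CH3), which satisfies every atom and bond constraint.
(D) has a methyl-ester group (-C(=O)OCH3) but one neighbour of the carbonyl carbon is O, not C.
So the answer is (C).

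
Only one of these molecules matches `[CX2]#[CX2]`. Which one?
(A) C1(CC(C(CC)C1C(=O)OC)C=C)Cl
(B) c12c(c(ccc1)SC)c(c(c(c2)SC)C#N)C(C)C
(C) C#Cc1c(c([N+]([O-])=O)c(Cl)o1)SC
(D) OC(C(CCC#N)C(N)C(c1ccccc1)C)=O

[CX2]#[CX2] describes a carbon-carbon triple bond (an alkyne).
(A) has a vinyl group (-CH=CH2) but the C=C is a double bond; both carbons are CX3, not CX2.
(B) has a nitrile (-C#N) but the triple bond is C#N, not C#C.
(C) contains an ethynyl group (-C#CH), which satisfies every atom and bond constraint.
(D) has a nitrile (-C#N) but the triple bond is C#N, not C#C.
So the answer is (C).

C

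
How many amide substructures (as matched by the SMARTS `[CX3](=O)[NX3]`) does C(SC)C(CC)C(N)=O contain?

[CX3](=O)[NX3] is the SMARTS for an amide: a carbonyl carbon bonded to a trivalent nitrogen.
Exactly one fragment in the molecule meets all constraints, giving 1 match.

1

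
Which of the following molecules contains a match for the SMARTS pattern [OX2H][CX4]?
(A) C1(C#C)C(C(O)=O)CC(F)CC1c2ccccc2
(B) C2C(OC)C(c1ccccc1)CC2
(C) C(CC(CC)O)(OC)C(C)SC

[OX2H][CX4] describes a hydroxyl oxygen bound to an sp3 (X4) carbon (an aliphatic alcohol).
(A) has a carboxylic acid group (-C(=O)OH) but the -OH is on a CX3 carbonyl carbon, not a CX4 carbon.
(B) has a methoxy ether (-OCH3) but the oxygen has H0 (ether), not H1.
(C) contains a hydroxyl group (-OH), which satisfies every atom and bond constraint.
So the answer is (C).

C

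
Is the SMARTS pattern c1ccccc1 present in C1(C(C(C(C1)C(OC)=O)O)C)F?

No

The pattern c1ccccc1 describes six aromatic carbons in a ring — a benzene ring.
The closest candidate here is a methyl group (-CH3), but no six-membered all-carbon aromatic ring is present. No other fragment satisfies the full query, so there is no match.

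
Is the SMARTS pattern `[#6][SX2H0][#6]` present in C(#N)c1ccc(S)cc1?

No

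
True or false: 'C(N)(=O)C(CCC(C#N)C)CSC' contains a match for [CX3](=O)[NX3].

True

The pattern [CX3](=O)[NX3] describes a carbonyl carbon bonded to a trivalent nitrogen — an amide.
The molecule carries a primary amide (-C(=O)NH2), whose atoms satisfy every constraint of the query, so the pattern matches.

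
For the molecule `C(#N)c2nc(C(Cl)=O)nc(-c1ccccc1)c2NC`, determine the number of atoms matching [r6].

12

The query [r6] means: r6 matches atoms in a six-membered ring.
Check the 19 heavy atoms by environment: 2× n (aromatic, in 6-ring) → match; 10× c (aromatic, in 6-ring) → match; 2× N (acyclic) → no; 3× C (acyclic) → no; 1× O (acyclic) → no; 1× Cl (acyclic) → no.
Summing the matching environments: 2 + 10 = 12 matching atoms.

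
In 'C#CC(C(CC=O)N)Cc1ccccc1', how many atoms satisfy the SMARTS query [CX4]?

4

The query [CX4] means: C with X4: aliphatic carbon with exactly 4 total connections (bonds + H).
Check the 15 heavy atoms by environment: 4× C (X4) → match; 6× c (aromatic, X3) → no; 1× N (X3) → no; 1× C (X3) → no; 1× O (X1) → no; 2× C (X2) → no.
That gives 4 matching atoms.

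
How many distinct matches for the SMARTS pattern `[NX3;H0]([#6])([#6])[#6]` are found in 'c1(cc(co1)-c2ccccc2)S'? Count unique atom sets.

[NX3;H0]([#6])([#6])[#6] is the SMARTS for a tertiary amine: a trivalent nitrogen with no H, bonded to three carbons.
No fragment in the molecule satisfies every constraint, giving 0 matches.

0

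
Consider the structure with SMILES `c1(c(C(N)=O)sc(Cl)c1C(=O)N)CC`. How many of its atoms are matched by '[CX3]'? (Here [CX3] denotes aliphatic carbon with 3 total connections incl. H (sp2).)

2

The query [CX3] means: C with X3: aliphatic carbon with exactly 3 total connections.
Check the 14 heavy atoms by environment: 1× s (aromatic, X2) → no; 4× c (aromatic, X3) → no; 2× C (X3) → match; 2× O (X1) → no; 2× N (X3) → no; 1× Cl (X1) → no; 2× C (X4) → no.
That gives 2 matching atoms.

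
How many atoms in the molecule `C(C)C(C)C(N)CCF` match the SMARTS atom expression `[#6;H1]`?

The query [#6;H1] means: any carbon bearing exactly one hydrogen.
Check the 9 heavy atoms by environment: 2× C (H3) → no; 3× C (H2) → no; 2× C (H1) → match; 1× N (H2) → no; 1× F (H0) → no.
That gives 2 matching atoms.

2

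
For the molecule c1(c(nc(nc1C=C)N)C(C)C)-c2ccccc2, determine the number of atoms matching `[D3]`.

6

The query [D3] means: atom with exactly three heavy-atom neighbours.
Check the 18 heavy atoms by environment: 2× n (aromatic, D2) → no; 5× c (aromatic, D3) → match; 1× C (D3) → match; 3× C (D1) → no; 5× c (aromatic, D2) → no; 1× N (D1) → no; 1× C (D2) → no.
Summing the matching environments: 5 + 1 = 6 matching atoms.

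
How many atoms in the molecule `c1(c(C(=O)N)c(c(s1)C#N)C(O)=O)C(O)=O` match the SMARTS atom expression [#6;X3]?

7

Check the 16 heavy atoms by environment: 1× s (aromatic, X2) → no; 4× c (aromatic, X3) → match; 3× C (X3) → match; 3× O (X1) → no; 2× O (X2) → no; 1× N (X3) → no; 1× C (X2) → no; 1× N (X1) → no.
Summing the matching environments: 4 + 3 = 7 matching atoms.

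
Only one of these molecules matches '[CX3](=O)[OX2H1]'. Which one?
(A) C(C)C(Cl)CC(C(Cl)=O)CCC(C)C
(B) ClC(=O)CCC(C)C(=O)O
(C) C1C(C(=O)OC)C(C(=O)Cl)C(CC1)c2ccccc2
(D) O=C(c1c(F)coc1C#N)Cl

[CX3](=O)[OX2H1] describes an sp2 carbon double-bonded to O and single-bonded to an -OH oxygen (a carboxylic acid).
(A) has an acyl chloride (-C(=O)Cl) but the carbonyl is bonded to Cl, not to an -OH oxygen.
(B) contains a carboxylic acid group (-C(=O)OH), which satisfies every atom and bond constraint.
(C) has a methyl-ester group (-C(=O)OCH3) but the singly-bonded O has no H (OX2H0, not OX2H1).
(D) has an acyl chloride (-C(=O)Cl) but the carbonyl is bonded to Cl, not to an -OH oxygen.
So the answer is (B).

B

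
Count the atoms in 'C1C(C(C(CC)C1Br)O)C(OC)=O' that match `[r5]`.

5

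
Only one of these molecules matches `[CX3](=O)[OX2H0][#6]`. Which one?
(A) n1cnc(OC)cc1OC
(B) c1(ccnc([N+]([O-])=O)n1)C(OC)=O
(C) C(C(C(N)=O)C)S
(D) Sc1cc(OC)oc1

B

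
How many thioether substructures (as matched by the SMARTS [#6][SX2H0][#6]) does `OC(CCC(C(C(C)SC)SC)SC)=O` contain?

3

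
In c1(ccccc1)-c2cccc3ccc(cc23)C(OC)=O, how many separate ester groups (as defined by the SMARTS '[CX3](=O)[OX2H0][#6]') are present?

1

[CX3](=O)[OX2H0][#6] is the SMARTS for an ester: a carbonyl carbon bonded to an oxygen that is itself bonded to carbon (no H on that O).
Exactly one fragment in the molecule meets all constraints, giving 1 match.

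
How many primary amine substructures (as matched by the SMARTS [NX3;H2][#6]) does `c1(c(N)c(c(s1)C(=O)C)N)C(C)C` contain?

[NX3;H2][#6] is the SMARTS for a primary amine: a trivalent nitrogen with two H attached to carbon.
The molecule carries 2 separate instances of a primary amino group (-NH2) meeting every constraint; each maps to a distinct set of atoms, giving 2 matches.

2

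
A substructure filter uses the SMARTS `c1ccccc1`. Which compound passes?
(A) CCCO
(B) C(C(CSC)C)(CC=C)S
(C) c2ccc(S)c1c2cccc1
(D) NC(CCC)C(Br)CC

C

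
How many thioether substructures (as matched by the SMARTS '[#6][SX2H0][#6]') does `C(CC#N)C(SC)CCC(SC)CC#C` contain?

2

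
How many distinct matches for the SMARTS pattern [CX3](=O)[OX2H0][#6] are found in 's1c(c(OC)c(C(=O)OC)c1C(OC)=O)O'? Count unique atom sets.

[CX3](=O)[OX2H0][#6] is the SMARTS for an ester: a carbonyl carbon bonded to an oxygen that is itself bonded to carbon (no H on that O).
The molecule carries 2 separate instances of a methyl-ester group (-C(=O)OCH3) meeting every constraint; each maps to a distinct set of atoms, giving 2 matches.

2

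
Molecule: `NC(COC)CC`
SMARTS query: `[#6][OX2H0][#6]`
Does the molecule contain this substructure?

Yes

The pattern [#6][OX2H0][#6] describes an aliphatic oxygen bridging two carbons with no H on the oxygen — an ether.
The molecule carries a methoxy ether (-OCH3), whose atoms satisfy every constraint of the query, so the pattern matches.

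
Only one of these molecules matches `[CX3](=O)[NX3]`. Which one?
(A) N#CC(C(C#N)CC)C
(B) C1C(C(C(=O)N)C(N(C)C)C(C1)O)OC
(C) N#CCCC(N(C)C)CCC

B

[CX3](=O)[NX3] describes a carbonyl carbon bonded to a trivalent nitrogen (an amide).
(A) has a nitrile (-C#N) but the nitrile N is NX1 (triple-bonded), not NX3.
(B) contains a primary amide (-C(=O)NH2), which satisfies every atom and bond constraint.
(C) has a nitrile (-C#N) but the nitrile N is NX1 (triple-bonded), not NX3.
So the answer is (B).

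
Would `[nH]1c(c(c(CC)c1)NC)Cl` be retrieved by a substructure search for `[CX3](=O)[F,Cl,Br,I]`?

The pattern [CX3](=O)[F,Cl,Br,I] describes a carbonyl carbon bonded to a halogen — an acyl halide.
The closest candidate here is a chloro substituent, but the Cl is not on a carbonyl carbon. No other fragment satisfies the full query, so there is no match.

No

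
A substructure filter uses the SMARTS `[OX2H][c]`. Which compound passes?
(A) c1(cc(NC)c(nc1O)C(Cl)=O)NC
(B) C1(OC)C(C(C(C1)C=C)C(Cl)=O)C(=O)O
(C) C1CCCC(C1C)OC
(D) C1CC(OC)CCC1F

A

[OX2H][c] describes a hydroxyl oxygen attached to an aromatic carbon (a phenol).
(A) contains a hydroxyl group (-OH), which satisfies every atom and bond constraint.
(B) has a methoxy ether (-OCH3) but the oxygen has H0, not H1.
(C) has a methoxy ether (-OCH3) but the oxygen has H0, not H1.
(D) has a methoxy ether (-OCH3) but the oxygen has H0, not H1.
So the answer is (A).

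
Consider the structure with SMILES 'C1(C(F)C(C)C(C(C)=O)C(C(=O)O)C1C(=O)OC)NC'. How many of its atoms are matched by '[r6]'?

Check the 20 heavy atoms by environment: 6× C (in 6-ring) → match; 1× N (acyclic) → no; 7× C (acyclic) → no; 1× F (acyclic) → no; 5× O (acyclic) → no.
That gives 6 matching atoms.

6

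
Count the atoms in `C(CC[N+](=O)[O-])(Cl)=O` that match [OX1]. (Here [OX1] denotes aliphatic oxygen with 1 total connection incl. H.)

Check the 8 heavy atoms by environment: 2× C (X4) → no; 1× C (X3) → no; 2× O (X1) → match; 1× Cl (X1) → no; 1× N (charge +1, X3) → no; 1× O (charge -1, X1) → match.
Summing the matching environments: 2 + 1 = 3 matching atoms.

3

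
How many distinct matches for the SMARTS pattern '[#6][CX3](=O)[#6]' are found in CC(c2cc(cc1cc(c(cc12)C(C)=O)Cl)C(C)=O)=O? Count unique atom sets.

[#6][CX3](=O)[#6] is the SMARTS for a ketone: a carbonyl carbon (no H) flanked by two carbons.
The molecule carries 3 separate instances of an acetyl/ketone group (-C(=O)CH3) meeting every constraint; each maps to a distinct set of atoms, giving 3 matches.

3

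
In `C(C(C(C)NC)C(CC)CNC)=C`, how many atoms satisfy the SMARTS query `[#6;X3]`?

2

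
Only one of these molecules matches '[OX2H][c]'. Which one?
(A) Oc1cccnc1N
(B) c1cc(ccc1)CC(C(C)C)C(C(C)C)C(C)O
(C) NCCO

[OX2H][c] describes a hydroxyl oxygen attached to an aromatic carbon (a phenol).
(A) contains a hydroxyl group (-OH), which satisfies every atom and bond constraint.
(B) has a hydroxyl group (-OH) but the -OH is on an aliphatic carbon, not an aromatic c.
(C) has a hydroxyl group (-OH) but the -OH is on an aliphatic carbon, not an aromatic c.
So the answer is (A).

A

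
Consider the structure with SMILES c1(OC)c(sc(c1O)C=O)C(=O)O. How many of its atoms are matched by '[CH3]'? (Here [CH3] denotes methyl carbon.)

The query [CH3] means: aliphatic carbon with exactly three hydrogens.
Check the 13 heavy atoms by environment: 1× s (aromatic, H0) → no; 4× c (aromatic, H0) → no; 1× C (H1) → no; 3× O (H0) → no; 2× O (H1) → no; 1× C (H3) → match; 1× C (H0) → no.
That gives 1 matching atom.

1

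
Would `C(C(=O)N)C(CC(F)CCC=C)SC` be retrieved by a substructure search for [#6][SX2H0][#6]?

Yes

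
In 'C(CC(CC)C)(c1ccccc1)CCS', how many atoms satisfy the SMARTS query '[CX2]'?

0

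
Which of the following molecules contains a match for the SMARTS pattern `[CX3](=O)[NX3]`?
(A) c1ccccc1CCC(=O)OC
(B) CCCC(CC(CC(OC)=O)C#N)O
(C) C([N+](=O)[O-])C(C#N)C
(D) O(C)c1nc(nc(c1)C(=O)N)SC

D

[CX3](=O)[NX3] describes a carbonyl carbon bonded to a trivalent nitrogen (an amide).
(A) has a methyl-ester group (-C(=O)OCH3) but the carbonyl is bonded to O, not to an NX3 nitrogen.
(B) has a methyl-ester group (-C(=O)OCH3) but the carbonyl is bonded to O, not to an NX3 nitrogen.
(C) has a nitrile (-C#N) but the nitrile N is NX1 (triple-bonded), not NX3.
(D) contains a primary amide (-C(=O)NH2), which satisfies every atom and bond constraint.
So the answer is (D).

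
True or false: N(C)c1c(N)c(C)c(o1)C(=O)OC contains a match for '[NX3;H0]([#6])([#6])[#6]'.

The pattern [NX3;H0]([#6])([#6])[#6] describes a trivalent nitrogen with no H, bonded to three carbons — a tertiary amine.
The closest candidate here is a primary amino group (-NH2), but the nitrogen has H2, not H0 with three carbons. No other fragment satisfies the full query, so there is no match.

False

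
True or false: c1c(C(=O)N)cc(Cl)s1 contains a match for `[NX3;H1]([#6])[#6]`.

The pattern [NX3;H1]([#6])[#6] describes a trivalent nitrogen with one H, bonded to two carbons — a secondary amine.
The closest candidate here is a primary amide (-C(=O)NH2), but the -C(=O)NH2 nitrogen has H2, not H1. No other fragment satisfies the full query, so there is no match.

False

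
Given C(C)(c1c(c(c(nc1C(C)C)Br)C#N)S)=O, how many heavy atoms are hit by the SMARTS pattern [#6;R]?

5

Check the 16 heavy atoms by environment: 1× n (aromatic, in 6-ring) → no; 5× c (aromatic, in 6-ring) → match; 1× S (acyclic) → no; 6× C (acyclic) → no; 1× N (acyclic) → no; 1× Br (acyclic) → no; 1× O (acyclic) → no.
That gives 5 matching atoms.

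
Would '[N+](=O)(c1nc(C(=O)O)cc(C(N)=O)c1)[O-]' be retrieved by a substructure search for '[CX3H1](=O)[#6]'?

No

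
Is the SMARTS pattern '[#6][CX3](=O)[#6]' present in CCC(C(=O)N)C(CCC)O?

No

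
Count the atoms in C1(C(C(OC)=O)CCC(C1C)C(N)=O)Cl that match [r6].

6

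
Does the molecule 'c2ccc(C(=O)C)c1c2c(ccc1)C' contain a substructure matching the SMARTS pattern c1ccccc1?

Yes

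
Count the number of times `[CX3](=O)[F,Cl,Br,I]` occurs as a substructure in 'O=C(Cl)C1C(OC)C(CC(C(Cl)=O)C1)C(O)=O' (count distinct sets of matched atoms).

2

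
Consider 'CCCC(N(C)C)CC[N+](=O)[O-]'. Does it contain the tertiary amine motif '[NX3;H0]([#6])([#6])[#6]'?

The pattern [NX3;H0]([#6])([#6])[#6] describes a trivalent nitrogen with no H, bonded to three carbons — a tertiary amine.
The molecule carries a dimethylamino group (-N(CH3)2), whose atoms satisfy every constraint of the query, so the pattern matches.

Yes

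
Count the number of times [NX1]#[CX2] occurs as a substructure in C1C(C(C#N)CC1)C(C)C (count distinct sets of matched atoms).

1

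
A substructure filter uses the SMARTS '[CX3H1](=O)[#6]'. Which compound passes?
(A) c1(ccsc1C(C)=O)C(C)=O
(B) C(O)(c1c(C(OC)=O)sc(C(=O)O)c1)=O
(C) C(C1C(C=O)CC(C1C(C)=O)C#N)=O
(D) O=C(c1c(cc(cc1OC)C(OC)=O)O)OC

C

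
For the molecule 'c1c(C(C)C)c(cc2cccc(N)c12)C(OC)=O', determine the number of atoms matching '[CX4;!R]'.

Check the 18 heavy atoms by environment: 10× c (aromatic, X3, in 6-ring) → no; 1× N (X3, acyclic) → no; 4× C (X4, acyclic) → match; 1× C (X3, acyclic) → no; 1× O (X1, acyclic) → no; 1× O (X2, acyclic) → no.
That gives 4 matching atoms.

4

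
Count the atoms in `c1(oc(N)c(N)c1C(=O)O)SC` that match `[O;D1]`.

2

The query [O;D1] means: aliphatic oxygen bonded to exactly one heavy atom.
Check the 12 heavy atoms by environment: 1× o (aromatic, D2) → no; 4× c (aromatic, D3) → no; 2× N (D1) → no; 1× S (D2) → no; 1× C (D1) → no; 1× C (D3) → no; 2× O (D1) → match.
That gives 2 matching atoms.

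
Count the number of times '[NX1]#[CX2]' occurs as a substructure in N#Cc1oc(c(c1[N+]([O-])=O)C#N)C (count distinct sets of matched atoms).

2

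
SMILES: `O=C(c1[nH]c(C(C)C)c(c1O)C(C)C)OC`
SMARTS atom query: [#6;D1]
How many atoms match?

5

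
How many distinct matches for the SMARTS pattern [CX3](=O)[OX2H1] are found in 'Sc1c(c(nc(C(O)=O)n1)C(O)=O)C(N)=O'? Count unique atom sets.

[CX3](=O)[OX2H1] is the SMARTS for a carboxylic acid: an sp2 carbon double-bonded to O and single-bonded to an -OH oxygen.
The molecule carries 2 separate instances of a carboxylic acid group (-C(=O)OH) meeting every constraint; each maps to a distinct set of atoms, giving 2 matches.

2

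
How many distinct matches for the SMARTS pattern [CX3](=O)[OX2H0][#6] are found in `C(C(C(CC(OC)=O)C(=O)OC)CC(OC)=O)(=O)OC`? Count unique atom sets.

[CX3](=O)[OX2H0][#6] is the SMARTS for an ester: a carbonyl carbon bonded to an oxygen that is itself bonded to carbon (no H on that O).
The molecule carries 4 separate instances of a methyl-ester group (-C(=O)OCH3) meeting every constraint; each maps to a distinct set of atoms, giving 4 matches.

4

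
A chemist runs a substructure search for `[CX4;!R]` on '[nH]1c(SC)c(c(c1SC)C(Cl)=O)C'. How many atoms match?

The query [CX4;!R] means: aliphatic carbon with four total connections, not in a ring.
Check the 13 heavy atoms by environment: 1× n (aromatic, X3, in 5-ring) → no; 4× c (aromatic, X3, in 5-ring) → no; 2× S (X2, acyclic) → no; 3× C (X4, acyclic) → match; 1× C (X3, acyclic) → no; 1× O (X1, acyclic) → no; 1× Cl (X1, acyclic) → no.
That gives 3 matching atoms.

3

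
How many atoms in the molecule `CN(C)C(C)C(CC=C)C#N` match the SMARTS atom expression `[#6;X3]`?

The query [#6;X3] means: any carbon (aromatic or not) with three total connections.
Check the 11 heavy atoms by environment: 6× C (X4) → no; 1× C (X2) → no; 1× N (X1) → no; 1× N (X3) → no; 2× C (X3) → match.
That gives 2 matching atoms.

2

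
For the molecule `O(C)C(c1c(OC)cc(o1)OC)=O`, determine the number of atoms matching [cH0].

3

Check the 13 heavy atoms by environment: 1× o (aromatic, H0) → no; 3× c (aromatic, H0) → match; 1× c (aromatic, H1) → no; 4× O (H0) → no; 3× C (H3) → no; 1× C (H0) → no.
That gives 3 matching atoms.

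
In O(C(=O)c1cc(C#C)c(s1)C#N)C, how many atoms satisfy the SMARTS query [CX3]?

The query [CX3] means: C with X3: aliphatic carbon with exactly 3 total connections.
Check the 13 heavy atoms by environment: 1× s (aromatic, X2) → no; 4× c (aromatic, X3) → no; 3× C (X2) → no; 1× N (X1) → no; 1× C (X3) → match; 1× O (X1) → no; 1× O (X2) → no; 1× C (X4) → no.
That gives 1 matching atom.

1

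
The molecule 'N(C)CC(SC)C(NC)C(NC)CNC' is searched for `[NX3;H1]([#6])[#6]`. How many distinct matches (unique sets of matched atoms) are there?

4

[NX3;H1]([#6])[#6] is the SMARTS for a secondary amine: a trivalent nitrogen with one H, bonded to two carbons.
The molecule carries 4 separate instances of an N-methylamino group (-NHCH3) meeting every constraint; each maps to a distinct set of atoms, giving 4 matches.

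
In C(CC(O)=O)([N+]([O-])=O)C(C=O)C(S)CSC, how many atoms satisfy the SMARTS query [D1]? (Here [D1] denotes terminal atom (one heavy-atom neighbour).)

7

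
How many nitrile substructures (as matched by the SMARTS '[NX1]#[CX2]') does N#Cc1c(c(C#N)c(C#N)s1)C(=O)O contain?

3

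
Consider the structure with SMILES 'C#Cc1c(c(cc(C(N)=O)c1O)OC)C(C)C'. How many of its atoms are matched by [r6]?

The query [r6] means: r6 matches atoms in a six-membered ring.
Check the 17 heavy atoms by environment: 6× c (aromatic, in 6-ring) → match; 7× C (acyclic) → no; 3× O (acyclic) → no; 1× N (acyclic) → no.
That gives 6 matching atoms.

6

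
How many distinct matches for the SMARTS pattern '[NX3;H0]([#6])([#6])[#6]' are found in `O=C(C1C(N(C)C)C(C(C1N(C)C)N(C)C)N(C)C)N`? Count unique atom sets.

4

[NX3;H0]([#6])([#6])[#6] is the SMARTS for a tertiary amine: a trivalent nitrogen with no H, bonded to three carbons.
The molecule carries 4 separate instances of a dimethylamino group (-N(CH3)2) meeting every constraint; each maps to a distinct set of atoms, giving 4 matches.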